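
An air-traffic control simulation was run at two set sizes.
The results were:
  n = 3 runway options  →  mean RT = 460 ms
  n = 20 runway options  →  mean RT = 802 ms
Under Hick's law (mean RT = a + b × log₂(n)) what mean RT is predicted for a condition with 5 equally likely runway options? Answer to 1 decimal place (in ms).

552.1 ms

RT is linear in log₂ n, so two points fix the line:
  b = (802 − 460) / (log₂ 20 − log₂ 3) = 342 / (4.3219 − 1.5850) = 124.956 ms/bit
  a = 460 − 124.956 × 1.5850 = 261.950 ms
Then RT(5) = 261.950 + 124.956 × log₂ 5 = 261.950 + 124.956 × 2.3219 ≈ 552.088 ms.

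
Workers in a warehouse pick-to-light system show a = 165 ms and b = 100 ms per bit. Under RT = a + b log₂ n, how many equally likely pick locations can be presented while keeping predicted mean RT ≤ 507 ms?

10

100·log₂ n ≤ 507 − 165 = 342, giving log₂ n ≤ 3.4200 and n ≤ 10.703. The largest whole number is 10.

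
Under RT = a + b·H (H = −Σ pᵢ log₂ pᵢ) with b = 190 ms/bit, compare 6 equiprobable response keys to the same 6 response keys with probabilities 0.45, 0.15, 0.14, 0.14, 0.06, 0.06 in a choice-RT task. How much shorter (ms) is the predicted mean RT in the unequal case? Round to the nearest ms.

71 ms

The RT saving is b·ΔH. Equiprobable H₀ = log₂(6) = 2.5850 bits; with the given probabilities H = 2.2102 bits.
b·(H₀ − H) = 190 × (2.5850 − 2.2102) = 71.20 ms.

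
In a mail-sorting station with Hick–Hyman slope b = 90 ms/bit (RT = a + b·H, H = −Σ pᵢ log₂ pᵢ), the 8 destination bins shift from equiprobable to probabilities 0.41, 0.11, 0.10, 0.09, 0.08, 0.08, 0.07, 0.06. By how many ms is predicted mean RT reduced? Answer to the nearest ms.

The RT saving is b·ΔH. Equiprobable H₀ = log₂(8) = 3.0000 bits; with the given probabilities H = 2.6176 bits.
b·(H₀ − H) = 90 × (3.0000 − 2.6176) = 34.41 ms.

34 ms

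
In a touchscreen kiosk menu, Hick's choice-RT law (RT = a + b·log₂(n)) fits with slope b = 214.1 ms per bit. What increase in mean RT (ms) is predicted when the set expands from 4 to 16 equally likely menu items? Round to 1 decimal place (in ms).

Only the slope matters, since a is common to both: ΔRT = b·log₂(n₂/n₁).
log₂(16) − log₂(4) = log₂(16/4) = log₂(4) = 2.
ΔRT = 214.1 × 2.0000 = 428.200 ms.

428.2 ms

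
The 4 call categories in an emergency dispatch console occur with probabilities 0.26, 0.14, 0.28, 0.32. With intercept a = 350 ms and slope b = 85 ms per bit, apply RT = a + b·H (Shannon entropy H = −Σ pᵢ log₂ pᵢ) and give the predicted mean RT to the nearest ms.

515 ms

H = 0.26·log₂(1/0.26) + 0.14·log₂(1/0.14) + 0.28·log₂(1/0.28) + 0.32·log₂(1/0.32) = 1.9427 bits.
RT = 350 + 85 × 1.9427 = 515.13 ms.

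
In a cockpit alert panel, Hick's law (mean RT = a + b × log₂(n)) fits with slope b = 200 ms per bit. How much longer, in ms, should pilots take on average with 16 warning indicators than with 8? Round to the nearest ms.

200 ms

The intercept a cancels: ΔRT = b·(log₂ n₂ − log₂ n₁) = b·log₂(n₂/n₁).
log₂(16) − log₂(8) = log₂(16/8) = log₂(2) = 1.
ΔRT = 200 × 1.0000 = 200.000 ms.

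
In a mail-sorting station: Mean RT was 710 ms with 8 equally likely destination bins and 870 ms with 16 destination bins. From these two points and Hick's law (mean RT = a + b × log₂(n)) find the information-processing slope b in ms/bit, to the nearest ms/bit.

b = (RT₂ − RT₁)/(log₂ n₂ − log₂ n₁) = (870 − 710)/(4 − 3) = 160 ms/bit.

160 ms/bit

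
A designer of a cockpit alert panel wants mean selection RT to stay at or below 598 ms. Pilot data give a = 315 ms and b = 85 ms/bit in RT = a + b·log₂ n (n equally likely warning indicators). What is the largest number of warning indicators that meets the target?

Set 315 + 85·log₂ n ≤ 598 → log₂ n ≤ (598 − 315)/85 = 3.3294.
So n ≤ 2^3.3294 = 10.052; the largest integer n is 10.

10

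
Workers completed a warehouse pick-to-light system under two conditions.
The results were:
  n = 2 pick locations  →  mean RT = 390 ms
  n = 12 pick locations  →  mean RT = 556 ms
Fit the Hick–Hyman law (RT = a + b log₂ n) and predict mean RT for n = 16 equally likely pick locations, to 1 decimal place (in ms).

582.7 ms

With log₂ n on the abscissa the relation is linear; from the two conditions:
  b = (556 − 390) / (log₂ 12 − log₂ 2) = 166 / (3.5850 − 1) = 64.218 ms/bit
  a = 390 − 64.218 × 1 = 325.782 ms
Then RT(16) = 325.782 + 64.218 × log₂ 16 = 325.782 + 64.218 × 4 ≈ 582.653 ms.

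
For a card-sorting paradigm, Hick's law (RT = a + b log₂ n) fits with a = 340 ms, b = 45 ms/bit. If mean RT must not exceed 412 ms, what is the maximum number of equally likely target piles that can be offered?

3

45·log₂ n ≤ 412 − 340 = 72, giving log₂ n ≤ 1.6000 and n ≤ 3.031. The largest whole number is 3.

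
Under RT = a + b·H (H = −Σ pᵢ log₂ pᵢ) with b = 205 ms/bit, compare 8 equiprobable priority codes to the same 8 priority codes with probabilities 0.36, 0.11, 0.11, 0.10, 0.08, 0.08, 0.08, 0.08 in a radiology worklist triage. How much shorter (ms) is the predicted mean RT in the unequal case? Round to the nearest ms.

Equiprobable entropy H₀ = log₂ 8 = 3.0000 bits.
Skewed entropy H = −Σ pᵢ log₂ pᵢ = 2.7294 bits.
ΔRT = b·(H₀ − H) = 205 × 0.2706 = 55.47 ms.

55 ms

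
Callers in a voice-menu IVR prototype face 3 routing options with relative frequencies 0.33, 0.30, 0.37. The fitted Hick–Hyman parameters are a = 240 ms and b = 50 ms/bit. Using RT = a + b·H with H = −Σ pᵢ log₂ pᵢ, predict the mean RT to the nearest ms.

H = 0.33·log₂(1/0.33) + 0.30·log₂(1/0.30) + 0.37·log₂(1/0.37) = 1.5796 bits.
RT = 240 + 50 × 1.5796 = 318.98 ms.

319 ms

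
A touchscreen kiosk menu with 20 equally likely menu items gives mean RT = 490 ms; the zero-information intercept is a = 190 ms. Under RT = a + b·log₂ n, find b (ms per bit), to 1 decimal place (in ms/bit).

20 alternatives carry log₂ 20 = 4.3219 bits; the choice cost is 490 − 190 = 300 ms, so b = 300/4.3219 = 69.413 ms/bit.

69.4 ms/bit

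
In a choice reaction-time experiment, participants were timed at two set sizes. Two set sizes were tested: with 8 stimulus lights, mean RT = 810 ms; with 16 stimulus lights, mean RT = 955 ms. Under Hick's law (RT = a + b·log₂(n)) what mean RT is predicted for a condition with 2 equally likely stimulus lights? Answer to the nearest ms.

Solve the two-equation system in a and b:
  b = (955 − 810) / (log₂ 16 − log₂ 8) = 145 / (4 − 3) = 145 ms/bit
  a = 810 − 145 × 3 = 375 ms
Then RT(2) = 375 + 145 × log₂ 2 = 375 + 145 × 1 ≈ 520.000 ms.

520 ms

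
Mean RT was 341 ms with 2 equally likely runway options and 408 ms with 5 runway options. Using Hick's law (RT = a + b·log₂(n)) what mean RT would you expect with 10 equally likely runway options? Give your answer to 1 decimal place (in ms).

458.7 ms

Solve the two-equation system in a and b:
  b = (408 − 341) / (log₂ 5 − log₂ 2) = 67 / (2.3219 − 1) = 50.684 ms/bit
  a = 341 − 50.684 × 1 = 290.316 ms
Then RT(10) = 290.316 + 50.684 × log₂ 10 = 290.316 + 50.684 × 3.3219 ≈ 458.684 ms.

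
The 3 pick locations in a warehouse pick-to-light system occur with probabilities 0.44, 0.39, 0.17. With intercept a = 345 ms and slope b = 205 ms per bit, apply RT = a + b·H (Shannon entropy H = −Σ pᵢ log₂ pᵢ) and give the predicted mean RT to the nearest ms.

Entropy contributions −pᵢ log₂ pᵢ: 0.5211, 0.5298, 0.4346; sum H = 1.4855 bits.
RT = a + bH = 345 + 205·1.4855 = 649.53 ms.

650 ms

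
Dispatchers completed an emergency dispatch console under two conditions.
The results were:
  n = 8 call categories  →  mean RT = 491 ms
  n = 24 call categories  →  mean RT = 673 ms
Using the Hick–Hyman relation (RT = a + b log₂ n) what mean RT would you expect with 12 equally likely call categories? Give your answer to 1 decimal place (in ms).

RT is linear in log₂ n, so two points fix the line:
  b = (673 − 491) / (log₂ 24 − log₂ 8) = 182 / (4.5850 − 3) = 114.829 ms/bit
  a = 491 − 114.829 × 3 = 146.512 ms
Then RT(12) = 146.512 + 114.829 × log₂ 12 = 146.512 + 114.829 × 3.5850 ≈ 558.171 ms.

558.2 ms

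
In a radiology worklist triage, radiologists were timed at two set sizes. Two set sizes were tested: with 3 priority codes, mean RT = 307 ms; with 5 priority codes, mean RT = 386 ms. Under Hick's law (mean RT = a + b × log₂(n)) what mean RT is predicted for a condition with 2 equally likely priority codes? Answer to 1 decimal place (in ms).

RT is linear in log₂ n, so two points fix the line:
  b = (386 − 307) / (log₂ 5 − log₂ 3) = 79 / (2.3219 − 1.5850) = 107.196 ms/bit
  a = 307 − 107.196 × 1.5850 = 137.098 ms
Then RT(2) = 137.098 + 107.196 × log₂ 2 = 137.098 + 107.196 × 1 ≈ 244.294 ms.

244.3 ms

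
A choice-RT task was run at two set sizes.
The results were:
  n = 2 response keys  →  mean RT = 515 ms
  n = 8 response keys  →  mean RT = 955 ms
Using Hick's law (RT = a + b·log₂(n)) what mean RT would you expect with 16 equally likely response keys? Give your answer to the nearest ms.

1175 ms

With log₂ n on the abscissa the relation is linear; from the two conditions:
  b = (955 − 515) / (log₂ 8 − log₂ 2) = 440 / (3 − 1) = 220 ms/bit
  a = 515 − 220 × 1 = 295 ms
Then RT(16) = 295 + 220 × log₂ 16 = 295 + 220 × 4 ≈ 1175.000 ms.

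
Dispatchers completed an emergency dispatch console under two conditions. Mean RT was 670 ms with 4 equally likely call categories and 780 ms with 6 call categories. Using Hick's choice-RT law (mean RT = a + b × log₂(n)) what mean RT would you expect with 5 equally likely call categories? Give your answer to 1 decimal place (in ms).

730.5 ms

With log₂ n on the abscissa the relation is linear; from the two conditions:
  b = (780 − 670) / (log₂ 6 − log₂ 4) = 110 / (2.5850 − 2) = 188.046 ms/bit
  a = 670 − 188.046 × 2 = 293.908 ms
Then RT(5) = 293.908 + 188.046 × log₂ 5 = 293.908 + 188.046 × 2.3219 ≈ 730.537 ms.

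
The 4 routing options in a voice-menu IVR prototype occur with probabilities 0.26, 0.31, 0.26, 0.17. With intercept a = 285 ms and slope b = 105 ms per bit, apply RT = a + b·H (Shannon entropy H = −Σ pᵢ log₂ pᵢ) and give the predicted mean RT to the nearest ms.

492 ms

Entropy contributions −pᵢ log₂ pᵢ: 0.5053, 0.5238, 0.5053, 0.4346; sum H = 1.9690 bits.
RT = a + bH = 285 + 105·1.9690 = 491.74 ms.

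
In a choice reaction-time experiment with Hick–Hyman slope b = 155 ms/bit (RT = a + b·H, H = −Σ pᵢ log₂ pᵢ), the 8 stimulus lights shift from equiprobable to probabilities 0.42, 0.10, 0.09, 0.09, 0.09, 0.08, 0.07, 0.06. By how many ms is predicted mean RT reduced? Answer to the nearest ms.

62 ms

The RT saving is b·ΔH. Equiprobable H₀ = log₂(8) = 3.0000 bits; with the given probabilities H = 2.5994 bits.
b·(H₀ − H) = 155 × (3.0000 − 2.5994) = 62.09 ms.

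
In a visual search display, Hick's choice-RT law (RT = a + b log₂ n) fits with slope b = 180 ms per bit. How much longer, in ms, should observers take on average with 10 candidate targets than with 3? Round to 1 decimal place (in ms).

312.7 ms

The intercept a cancels: ΔRT = b·(log₂ n₂ − log₂ n₁) = b·log₂(n₂/n₁).
log₂(10) − log₂(3) = 3.3219 − 1.5850 = 1.7370.
ΔRT = 180 × 1.7370 = 312.654 ms.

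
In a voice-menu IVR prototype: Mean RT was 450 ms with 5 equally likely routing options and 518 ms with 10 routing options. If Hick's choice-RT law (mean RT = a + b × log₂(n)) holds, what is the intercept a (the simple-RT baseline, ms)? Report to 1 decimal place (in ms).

292.1 ms

b = (RT₂ − RT₁)/(log₂ n₂ − log₂ n₁) = (518 − 450)/(3.3219 − 2.3219) = 68.000 ms/bit.
Intercept: a = 450 − 68.000·log₂(5) = 292.109 ms.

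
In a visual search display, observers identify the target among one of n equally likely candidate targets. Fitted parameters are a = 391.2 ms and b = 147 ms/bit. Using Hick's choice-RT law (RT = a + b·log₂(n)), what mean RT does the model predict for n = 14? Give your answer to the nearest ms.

951 ms

log₂(14) = 3.8074 bits, so RT = 391.2 + 147 × 3.8074 ≈ 950.881 ms.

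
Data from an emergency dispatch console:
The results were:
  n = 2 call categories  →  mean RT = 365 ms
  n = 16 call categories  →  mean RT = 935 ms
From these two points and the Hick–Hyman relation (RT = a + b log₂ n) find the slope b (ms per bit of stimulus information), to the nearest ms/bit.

190 ms/bit

Slope: b = (935 − 365) / (log₂ 16 − log₂ 2) = 570/3.0000 = 190 ms/bit.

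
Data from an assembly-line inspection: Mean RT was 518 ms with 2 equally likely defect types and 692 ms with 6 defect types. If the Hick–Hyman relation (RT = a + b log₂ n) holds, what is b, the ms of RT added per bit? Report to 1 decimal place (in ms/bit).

109.8 ms/bit

b = (RT₂ − RT₁)/(log₂ n₂ − log₂ n₁) = (692 − 518)/(2.5850 − 1) = 109.782 ms/bit.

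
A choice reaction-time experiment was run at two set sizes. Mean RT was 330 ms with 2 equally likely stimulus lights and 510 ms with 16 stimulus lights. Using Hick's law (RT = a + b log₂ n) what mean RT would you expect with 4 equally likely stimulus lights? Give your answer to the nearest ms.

390 ms

Fit slope and intercept:
  b = (510 − 330) / (log₂ 16 − log₂ 2) = 180 / (4 − 1) = 60 ms/bit
  a = 330 − 60 × 1 = 270 ms
Then RT(4) = 270 + 60 × log₂ 4 = 270 + 60 × 2 ≈ 390.000 ms.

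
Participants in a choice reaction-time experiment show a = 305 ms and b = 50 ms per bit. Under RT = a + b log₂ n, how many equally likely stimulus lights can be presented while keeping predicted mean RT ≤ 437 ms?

6

Set 305 + 50·log₂ n ≤ 437 → log₂ n ≤ (437 − 305)/50 = 2.6400.
So n ≤ 2^2.6400 = 6.233; the largest integer n is 6.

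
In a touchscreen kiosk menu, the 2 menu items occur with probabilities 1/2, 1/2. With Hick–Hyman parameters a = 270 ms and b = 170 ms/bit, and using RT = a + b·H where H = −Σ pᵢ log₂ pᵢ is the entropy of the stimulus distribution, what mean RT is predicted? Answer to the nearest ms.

440 ms

Each term −pᵢ log₂ pᵢ: 0.5·1 + 0.5·1; summed, H = 1.000 bits.
Mean RT = a + bH = 270 + 170·1.000 = 440.00 ms.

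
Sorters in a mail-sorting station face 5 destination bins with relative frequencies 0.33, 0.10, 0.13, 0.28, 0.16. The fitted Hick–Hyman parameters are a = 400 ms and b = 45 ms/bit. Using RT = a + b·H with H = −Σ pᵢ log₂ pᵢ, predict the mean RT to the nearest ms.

498 ms

H = 0.33·log₂(1/0.33) + 0.10·log₂(1/0.10) + 0.13·log₂(1/0.13) + 0.28·log₂(1/0.28) + 0.16·log₂(1/0.16) = 2.1799 bits.
RT = 400 + 45 × 2.1799 = 498.10 ms.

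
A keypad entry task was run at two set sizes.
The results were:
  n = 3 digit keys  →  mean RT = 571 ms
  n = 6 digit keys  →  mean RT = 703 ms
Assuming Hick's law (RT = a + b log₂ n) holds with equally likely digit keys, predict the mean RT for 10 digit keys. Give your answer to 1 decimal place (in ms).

Fit slope and intercept:
  b = (703 − 571) / (log₂ 6 − log₂ 3) = 132 / (2.5850 − 1.5850) = 132.000 ms/bit
  a = 571 − 132.000 × 1.5850 = 361.785 ms
Then RT(10) = 361.785 + 132.000 × log₂ 10 = 361.785 + 132.000 × 3.3219 ≈ 800.279 ms.

800.3 ms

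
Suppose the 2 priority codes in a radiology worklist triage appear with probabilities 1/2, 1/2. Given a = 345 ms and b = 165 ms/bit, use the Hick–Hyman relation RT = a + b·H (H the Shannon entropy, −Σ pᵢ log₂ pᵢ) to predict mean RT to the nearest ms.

Each term −pᵢ log₂ pᵢ: 0.5·1 + 0.5·1; summed, H = 1.000 bits.
Mean RT = a + bH = 345 + 165·1.000 = 510.00 ms.

510 ms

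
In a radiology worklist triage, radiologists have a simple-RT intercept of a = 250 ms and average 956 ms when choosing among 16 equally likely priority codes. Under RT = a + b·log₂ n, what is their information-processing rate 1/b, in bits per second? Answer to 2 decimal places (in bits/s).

Choice component = 956 − 250 = 706 ms over log₂(16) = 4 bits.
b = 706 / 4 = 176.500 ms/bit, so 1/b = 5.666 bits/s.

5.67 bits/s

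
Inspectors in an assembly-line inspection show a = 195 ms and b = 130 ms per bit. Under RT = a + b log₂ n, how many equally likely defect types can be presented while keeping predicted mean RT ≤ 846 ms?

32

Set 195 + 130·log₂ n ≤ 846 → log₂ n ≤ (846 − 195)/130 = 5.0077.
So n ≤ 2^5.0077 = 32.171; the largest integer n is 32.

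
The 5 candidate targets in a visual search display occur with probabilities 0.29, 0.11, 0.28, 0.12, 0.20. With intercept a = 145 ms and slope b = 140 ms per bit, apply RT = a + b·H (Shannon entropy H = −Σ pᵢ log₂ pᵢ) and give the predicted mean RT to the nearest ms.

455 ms

Entropy contributions −pᵢ log₂ pᵢ: 0.5179, 0.3503, 0.5142, 0.3671, 0.4644; sum H = 2.2139 bits.
RT = a + bH = 145 + 140·2.2139 = 454.94 ms.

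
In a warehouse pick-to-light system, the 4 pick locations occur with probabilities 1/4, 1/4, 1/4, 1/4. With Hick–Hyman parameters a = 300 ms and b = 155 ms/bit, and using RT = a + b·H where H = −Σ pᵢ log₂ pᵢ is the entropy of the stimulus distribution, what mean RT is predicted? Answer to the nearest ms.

Each term −pᵢ log₂ pᵢ: 0.25·2 + 0.25·2 + 0.25·2 + 0.25·2; summed, H = 2.000 bits.
Mean RT = a + bH = 300 + 155·2.000 = 610.00 ms.

610 ms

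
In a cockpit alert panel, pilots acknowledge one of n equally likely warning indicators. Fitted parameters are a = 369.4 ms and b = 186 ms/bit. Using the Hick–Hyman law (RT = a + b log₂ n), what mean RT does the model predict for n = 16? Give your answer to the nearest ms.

log₂(16) = 4 bits, so RT = 369.4 + 186 × 4 ≈ 1113.400 ms.

1113 ms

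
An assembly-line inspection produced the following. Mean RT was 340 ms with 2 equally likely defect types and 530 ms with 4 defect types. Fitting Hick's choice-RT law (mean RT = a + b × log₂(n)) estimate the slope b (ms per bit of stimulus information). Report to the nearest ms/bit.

190 ms/bit

The slope on a log₂ axis is (530 − 340) / (2 − 1) = 190 ms/bit.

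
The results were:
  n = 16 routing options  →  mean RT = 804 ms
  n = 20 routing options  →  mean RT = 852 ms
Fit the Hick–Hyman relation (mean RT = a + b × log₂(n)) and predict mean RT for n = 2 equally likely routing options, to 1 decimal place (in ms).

356.7 ms

Fit slope and intercept:
  b = (852 − 804) / (log₂ 20 − log₂ 16) = 48 / (4.3219 − 4) = 149.102 ms/bit
  a = 804 − 149.102 × 4 = 207.594 ms
Then RT(2) = 207.594 + 149.102 × log₂ 2 = 207.594 + 149.102 × 1 ≈ 356.695 ms.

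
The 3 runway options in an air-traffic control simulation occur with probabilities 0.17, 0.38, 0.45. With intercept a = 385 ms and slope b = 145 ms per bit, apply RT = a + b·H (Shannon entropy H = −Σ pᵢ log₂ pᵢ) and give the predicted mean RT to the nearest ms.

600 ms

H = 0.17·log₂(1/0.17) + 0.38·log₂(1/0.38) + 0.45·log₂(1/0.45) = 1.4834 bits.
RT = 385 + 145 × 1.4834 = 600.10 ms.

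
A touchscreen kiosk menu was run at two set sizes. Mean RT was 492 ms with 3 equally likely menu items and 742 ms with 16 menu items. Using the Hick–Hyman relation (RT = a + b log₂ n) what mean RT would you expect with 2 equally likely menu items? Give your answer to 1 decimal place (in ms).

431.4 ms

RT is linear in log₂ n, so two points fix the line:
  b = (742 − 492) / (log₂ 16 − log₂ 3) = 250 / (4 − 1.5850) = 103.518 ms/bit
  a = 492 − 103.518 × 1.5850 = 327.928 ms
Then RT(2) = 327.928 + 103.518 × log₂ 2 = 327.928 + 103.518 × 1 ≈ 431.446 ms.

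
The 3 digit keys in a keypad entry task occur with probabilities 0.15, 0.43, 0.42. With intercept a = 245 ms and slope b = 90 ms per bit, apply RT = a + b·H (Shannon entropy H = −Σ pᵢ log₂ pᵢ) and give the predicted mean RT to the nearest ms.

376 ms

H = 0.15·log₂(1/0.15) + 0.43·log₂(1/0.43) + 0.42·log₂(1/0.42) = 1.4598 bits.
RT = 245 + 90 × 1.4598 = 376.38 ms.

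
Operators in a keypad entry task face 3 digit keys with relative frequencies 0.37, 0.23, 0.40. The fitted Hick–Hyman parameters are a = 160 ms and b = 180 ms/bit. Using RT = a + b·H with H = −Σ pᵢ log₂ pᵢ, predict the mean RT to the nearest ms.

H = 0.37·log₂(1/0.37) + 0.23·log₂(1/0.23) + 0.40·log₂(1/0.40) = 1.5472 bits.
RT = 160 + 180 × 1.5472 = 438.49 ms.

438 ms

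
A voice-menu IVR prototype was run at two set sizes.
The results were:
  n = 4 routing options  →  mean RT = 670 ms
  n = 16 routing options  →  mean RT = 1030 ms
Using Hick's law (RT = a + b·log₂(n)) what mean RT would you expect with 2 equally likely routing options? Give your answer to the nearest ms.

With log₂ n on the abscissa the relation is linear; from the two conditions:
  b = (1030 − 670) / (log₂ 16 − log₂ 4) = 360 / (4 − 2) = 180 ms/bit
  a = 670 − 180 × 2 = 310 ms
Then RT(2) = 310 + 180 × log₂ 2 = 310 + 180 × 1 ≈ 490.000 ms.

490 ms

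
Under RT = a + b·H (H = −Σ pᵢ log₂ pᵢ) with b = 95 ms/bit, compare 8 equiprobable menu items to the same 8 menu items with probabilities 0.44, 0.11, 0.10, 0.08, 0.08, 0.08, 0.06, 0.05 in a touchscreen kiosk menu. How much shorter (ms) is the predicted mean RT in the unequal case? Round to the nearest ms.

44 ms

The RT saving is b·ΔH. Equiprobable H₀ = log₂(8) = 3.0000 bits; with the given probabilities H = 2.5378 bits.
b·(H₀ − H) = 95 × (3.0000 − 2.5378) = 43.91 ms.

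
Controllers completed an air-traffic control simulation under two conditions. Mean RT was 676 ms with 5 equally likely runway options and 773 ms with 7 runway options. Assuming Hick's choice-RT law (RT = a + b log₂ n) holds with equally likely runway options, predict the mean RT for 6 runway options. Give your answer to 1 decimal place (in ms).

728.6 ms

RT is linear in log₂ n, so two points fix the line:
  b = (773 − 676) / (log₂ 7 − log₂ 5) = 97 / (2.8074 − 2.3219) = 199.824 ms/bit
  a = 676 − 199.824 × 2.3219 = 212.023 ms
Then RT(6) = 212.023 + 199.824 × log₂ 6 = 212.023 + 199.824 × 2.5850 ≈ 728.561 ms.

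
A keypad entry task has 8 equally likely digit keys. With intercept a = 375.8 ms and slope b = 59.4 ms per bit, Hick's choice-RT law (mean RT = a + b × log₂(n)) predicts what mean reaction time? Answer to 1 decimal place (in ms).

554.0 ms

log₂(8) = 3 bits, so RT = 375.8 + 59.4 × 3 ≈ 554.000 ms.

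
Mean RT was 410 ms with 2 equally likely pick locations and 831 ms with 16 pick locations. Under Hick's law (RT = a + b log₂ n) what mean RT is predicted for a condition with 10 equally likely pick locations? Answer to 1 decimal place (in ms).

735.8 ms

With log₂ n on the abscissa the relation is linear; from the two conditions:
  b = (831 − 410) / (log₂ 16 − log₂ 2) = 421 / (4 − 1) = 140.333 ms/bit
  a = 410 − 140.333 × 1 = 269.667 ms
Then RT(10) = 269.667 + 140.333 × log₂ 10 = 269.667 + 140.333 × 3.3219 ≈ 735.844 ms.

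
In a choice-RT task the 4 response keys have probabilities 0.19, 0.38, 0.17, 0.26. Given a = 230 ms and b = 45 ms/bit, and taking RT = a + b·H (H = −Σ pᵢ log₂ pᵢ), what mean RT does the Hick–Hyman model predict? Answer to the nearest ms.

317 ms

H = 0.19·log₂(1/0.19) + 0.38·log₂(1/0.38) + 0.17·log₂(1/0.17) + 0.26·log₂(1/0.26) = 1.9256 bits.
RT = 230 + 45 × 1.9256 = 316.65 ms.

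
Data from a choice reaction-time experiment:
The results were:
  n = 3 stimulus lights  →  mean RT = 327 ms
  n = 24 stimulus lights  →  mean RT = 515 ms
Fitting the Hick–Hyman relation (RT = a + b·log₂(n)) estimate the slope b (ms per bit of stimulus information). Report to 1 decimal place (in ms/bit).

Slope: b = (515 − 327) / (log₂ 24 − log₂ 3) = 188/3.0000 = 62.667 ms/bit.

62.7 ms/bit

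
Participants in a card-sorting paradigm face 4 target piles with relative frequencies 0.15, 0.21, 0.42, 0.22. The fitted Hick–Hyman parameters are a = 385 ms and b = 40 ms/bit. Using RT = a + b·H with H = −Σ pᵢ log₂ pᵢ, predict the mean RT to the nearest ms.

H = 0.15·log₂(1/0.15) + 0.21·log₂(1/0.21) + 0.42·log₂(1/0.42) + 0.22·log₂(1/0.22) = 1.8896 bits.
RT = 385 + 40 × 1.8896 = 460.58 ms.

461 ms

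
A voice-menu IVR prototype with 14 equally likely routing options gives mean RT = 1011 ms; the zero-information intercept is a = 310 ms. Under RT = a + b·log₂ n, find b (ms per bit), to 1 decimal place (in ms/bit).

184.1 ms/bit

14 alternatives carry log₂ 14 = 3.8074 bits; the choice cost is 1011 − 310 = 701 ms, so b = 701/3.8074 = 184.117 ms/bit.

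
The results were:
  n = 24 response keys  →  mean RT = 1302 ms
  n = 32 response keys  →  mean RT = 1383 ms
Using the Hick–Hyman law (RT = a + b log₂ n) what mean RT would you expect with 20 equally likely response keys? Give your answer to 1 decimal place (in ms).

1250.7 ms

Solve the two-equation system in a and b:
  b = (1383 − 1302) / (log₂ 32 − log₂ 24) = 81 / (5 − 4.5850) = 195.163 ms/bit
  a = 1302 − 195.163 × 4.5850 = 407.185 ms
Then RT(20) = 407.185 + 195.163 × log₂ 20 = 407.185 + 195.163 × 4.3219 ≈ 1250.665 ms.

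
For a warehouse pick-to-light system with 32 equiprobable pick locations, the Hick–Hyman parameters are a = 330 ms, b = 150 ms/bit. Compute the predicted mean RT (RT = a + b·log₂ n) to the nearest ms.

log₂(32) = 5 bits, so RT = 330 + 150 × 5 ≈ 1080.000 ms.

1080 ms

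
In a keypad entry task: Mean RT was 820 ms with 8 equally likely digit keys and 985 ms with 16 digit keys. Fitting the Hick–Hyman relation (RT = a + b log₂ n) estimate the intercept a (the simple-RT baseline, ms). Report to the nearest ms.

325 ms

The slope on a log₂ axis is (985 − 820) / (4 − 3) = 165 ms/bit.
Intercept: a = 820 − 165·log₂(8) = 325.000 ms.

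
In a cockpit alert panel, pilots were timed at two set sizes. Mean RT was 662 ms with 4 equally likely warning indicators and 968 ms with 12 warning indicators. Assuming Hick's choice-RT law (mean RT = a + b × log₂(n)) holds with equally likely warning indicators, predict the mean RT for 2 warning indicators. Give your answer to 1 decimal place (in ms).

Fit slope and intercept:
  b = (968 − 662) / (log₂ 12 − log₂ 4) = 306 / (3.5850 − 2) = 193.065 ms/bit
  a = 662 − 193.065 × 2 = 275.871 ms
Then RT(2) = 275.871 + 193.065 × log₂ 2 = 275.871 + 193.065 × 1 ≈ 468.935 ms.

468.9 ms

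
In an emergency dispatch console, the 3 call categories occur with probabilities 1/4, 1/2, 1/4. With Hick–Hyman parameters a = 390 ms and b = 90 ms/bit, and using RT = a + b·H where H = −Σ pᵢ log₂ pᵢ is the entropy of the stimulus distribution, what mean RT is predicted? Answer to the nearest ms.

Each term −pᵢ log₂ pᵢ: 0.25·2 + 0.5·1 + 0.25·2; summed, H = 1.500 bits.
Mean RT = a + bH = 390 + 90·1.500 = 525.00 ms.

525 ms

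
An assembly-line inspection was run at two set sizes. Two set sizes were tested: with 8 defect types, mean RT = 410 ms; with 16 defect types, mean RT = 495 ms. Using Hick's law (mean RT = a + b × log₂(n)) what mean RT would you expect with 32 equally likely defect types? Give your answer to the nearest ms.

580 ms

Fit slope and intercept:
  b = (495 − 410) / (log₂ 16 − log₂ 8) = 85 / (4 − 3) = 85 ms/bit
  a = 410 − 85 × 3 = 155 ms
Then RT(32) = 155 + 85 × log₂ 32 = 155 + 85 × 5 ≈ 580.000 ms.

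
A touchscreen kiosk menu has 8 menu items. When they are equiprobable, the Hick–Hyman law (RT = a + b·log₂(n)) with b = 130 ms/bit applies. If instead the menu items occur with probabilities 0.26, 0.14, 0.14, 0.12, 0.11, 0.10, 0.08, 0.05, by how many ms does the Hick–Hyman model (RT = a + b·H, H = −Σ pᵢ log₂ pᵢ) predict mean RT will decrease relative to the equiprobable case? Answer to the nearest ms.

19 ms

Equiprobable entropy H₀ = log₂ 8 = 3.0000 bits.
Skewed entropy H = −Σ pᵢ log₂ pᵢ = 2.8567 bits.
ΔRT = b·(H₀ − H) = 130 × 0.1433 = 18.63 ms.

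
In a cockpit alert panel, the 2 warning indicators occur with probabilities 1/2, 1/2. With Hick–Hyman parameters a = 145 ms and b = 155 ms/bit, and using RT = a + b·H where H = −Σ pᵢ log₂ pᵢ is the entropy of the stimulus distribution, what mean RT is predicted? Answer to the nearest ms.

300 ms

Each term −pᵢ log₂ pᵢ: 0.5·1 + 0.5·1; summed, H = 1.000 bits.
Mean RT = a + bH = 145 + 155·1.000 = 300.00 ms.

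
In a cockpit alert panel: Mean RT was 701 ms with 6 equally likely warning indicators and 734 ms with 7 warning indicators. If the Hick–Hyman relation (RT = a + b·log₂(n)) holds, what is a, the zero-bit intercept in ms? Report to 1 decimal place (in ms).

317.4 ms

b = (RT₂ − RT₁)/(log₂ n₂ − log₂ n₁) = (734 − 701)/(2.8074 − 2.5850) = 148.386 ms/bit.
a = RT₁ − b·log₂ n₁ = 701 − 148.386 × 2.5850 = 317.427 ms.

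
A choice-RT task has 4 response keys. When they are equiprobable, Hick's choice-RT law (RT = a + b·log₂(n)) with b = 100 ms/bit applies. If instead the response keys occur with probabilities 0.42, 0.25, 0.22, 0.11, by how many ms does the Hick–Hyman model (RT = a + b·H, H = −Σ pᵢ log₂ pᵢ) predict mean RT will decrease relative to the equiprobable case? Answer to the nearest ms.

The RT saving is b·ΔH. Equiprobable H₀ = log₂(4) = 2.0000 bits; with the given probabilities H = 1.8565 bits.
b·(H₀ − H) = 100 × (2.0000 − 1.8565) = 14.35 ms.

14 ms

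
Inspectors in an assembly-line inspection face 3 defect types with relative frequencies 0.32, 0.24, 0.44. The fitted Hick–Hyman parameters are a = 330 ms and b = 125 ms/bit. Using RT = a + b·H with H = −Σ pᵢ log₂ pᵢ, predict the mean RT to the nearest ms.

523 ms

Entropy contributions −pᵢ log₂ pᵢ: 0.5260, 0.4941, 0.5211; sum H = 1.5413 bits.
RT = a + bH = 330 + 125·1.5413 = 522.66 ms.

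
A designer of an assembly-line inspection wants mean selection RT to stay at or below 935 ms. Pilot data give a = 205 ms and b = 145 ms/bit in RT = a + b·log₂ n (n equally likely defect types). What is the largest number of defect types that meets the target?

Information budget: (935 − 205)/145 = 5.0345 bits, so n ≤ 2^5.0345 = 32.774 → at most 32.

32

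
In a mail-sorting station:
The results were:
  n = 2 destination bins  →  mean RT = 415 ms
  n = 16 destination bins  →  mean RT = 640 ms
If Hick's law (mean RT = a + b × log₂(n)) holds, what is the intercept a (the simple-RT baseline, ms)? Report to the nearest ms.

Slope: b = (640 − 415) / (log₂ 16 − log₂ 2) = 225/3.0000 = 75 ms/bit.
a = RT₁ − b·log₂ n₁ = 415 − 75 × 1 = 340.000 ms.

340 ms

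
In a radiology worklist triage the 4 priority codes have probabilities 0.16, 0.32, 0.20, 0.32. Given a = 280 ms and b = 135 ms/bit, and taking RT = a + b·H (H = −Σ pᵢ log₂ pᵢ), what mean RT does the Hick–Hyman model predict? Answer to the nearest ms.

H = 0.16·log₂(1/0.16) + 0.32·log₂(1/0.32) + 0.20·log₂(1/0.20) + 0.32·log₂(1/0.32) = 1.9395 bits.
RT = 280 + 135 × 1.9395 = 541.83 ms.

542 ms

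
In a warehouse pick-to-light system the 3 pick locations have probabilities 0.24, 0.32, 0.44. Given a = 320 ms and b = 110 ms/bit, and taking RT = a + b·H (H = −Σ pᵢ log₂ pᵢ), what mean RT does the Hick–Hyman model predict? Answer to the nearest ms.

Entropy contributions −pᵢ log₂ pᵢ: 0.4941, 0.5260, 0.5211; sum H = 1.5413 bits.
RT = a + bH = 320 + 110·1.5413 = 489.54 ms.

490 ms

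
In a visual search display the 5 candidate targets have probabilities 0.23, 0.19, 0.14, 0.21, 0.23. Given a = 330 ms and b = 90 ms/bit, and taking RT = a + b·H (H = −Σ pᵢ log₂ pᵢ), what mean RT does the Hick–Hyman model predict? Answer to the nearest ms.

H = 0.23·log₂(1/0.23) + 0.19·log₂(1/0.19) + 0.14·log₂(1/0.14) + 0.21·log₂(1/0.21) + 0.23·log₂(1/0.23) = 2.3005 bits.
RT = 330 + 90 × 2.3005 = 537.04 ms.

537 ms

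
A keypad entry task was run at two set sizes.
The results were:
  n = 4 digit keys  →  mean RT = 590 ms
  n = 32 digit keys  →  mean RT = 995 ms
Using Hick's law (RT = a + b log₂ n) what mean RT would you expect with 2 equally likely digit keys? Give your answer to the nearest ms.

RT is linear in log₂ n, so two points fix the line:
  b = (995 − 590) / (log₂ 32 − log₂ 4) = 405 / (5 − 2) = 135 ms/bit
  a = 590 − 135 × 2 = 320 ms
Then RT(2) = 320 + 135 × log₂ 2 = 320 + 135 × 1 ≈ 455.000 ms.

455 ms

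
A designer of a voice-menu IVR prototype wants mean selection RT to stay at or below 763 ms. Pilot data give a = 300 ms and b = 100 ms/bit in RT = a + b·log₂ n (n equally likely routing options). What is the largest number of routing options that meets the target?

Set 300 + 100·log₂ n ≤ 763 → log₂ n ≤ (763 − 300)/100 = 4.6300.
So n ≤ 2^4.6300 = 24.761; the largest integer n is 24.

24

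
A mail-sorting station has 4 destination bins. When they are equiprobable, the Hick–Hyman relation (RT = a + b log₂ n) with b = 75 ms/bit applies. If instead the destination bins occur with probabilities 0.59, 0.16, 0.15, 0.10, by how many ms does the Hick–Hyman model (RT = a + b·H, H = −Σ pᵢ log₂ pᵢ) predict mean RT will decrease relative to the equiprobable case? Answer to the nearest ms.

Equiprobable entropy H₀ = log₂ 4 = 2.0000 bits.
Skewed entropy H = −Σ pᵢ log₂ pᵢ = 1.6149 bits.
ΔRT = b·(H₀ − H) = 75 × 0.3851 = 28.88 ms.

29 ms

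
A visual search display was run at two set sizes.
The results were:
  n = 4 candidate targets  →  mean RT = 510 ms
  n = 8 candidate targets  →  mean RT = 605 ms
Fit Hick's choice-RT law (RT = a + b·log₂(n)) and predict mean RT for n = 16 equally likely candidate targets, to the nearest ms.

RT is linear in log₂ n, so two points fix the line:
  b = (605 − 510) / (log₂ 8 − log₂ 4) = 95 / (3 − 2) = 95 ms/bit
  a = 510 − 95 × 2 = 320 ms
Then RT(16) = 320 + 95 × log₂ 16 = 320 + 95 × 4 ≈ 700.000 ms.

700 ms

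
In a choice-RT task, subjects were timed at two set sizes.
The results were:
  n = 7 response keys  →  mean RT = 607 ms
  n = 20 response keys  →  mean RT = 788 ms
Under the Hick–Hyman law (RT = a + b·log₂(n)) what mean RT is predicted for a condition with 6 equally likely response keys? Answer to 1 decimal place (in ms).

With log₂ n on the abscissa the relation is linear; from the two conditions:
  b = (788 − 607) / (log₂ 20 − log₂ 7) = 181 / (4.3219 − 2.8074) = 119.506 ms/bit
  a = 607 − 119.506 × 2.8074 = 271.505 ms
Then RT(6) = 271.505 + 119.506 × log₂ 6 = 271.505 + 119.506 × 2.5850 ≈ 580.423 ms.

580.4 ms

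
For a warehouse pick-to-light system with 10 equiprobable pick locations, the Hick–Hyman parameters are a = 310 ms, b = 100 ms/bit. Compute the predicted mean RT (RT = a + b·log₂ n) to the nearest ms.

log₂(10) = 3.3219 bits, so RT = 310 + 100 × 3.3219 ≈ 642.193 ms.

642 ms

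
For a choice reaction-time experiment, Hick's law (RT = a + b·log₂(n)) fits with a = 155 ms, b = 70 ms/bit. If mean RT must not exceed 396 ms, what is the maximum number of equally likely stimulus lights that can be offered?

10

Set 155 + 70·log₂ n ≤ 396 → log₂ n ≤ (396 − 155)/70 = 3.4429.
So n ≤ 2^3.4429 = 10.874; the largest integer n is 10.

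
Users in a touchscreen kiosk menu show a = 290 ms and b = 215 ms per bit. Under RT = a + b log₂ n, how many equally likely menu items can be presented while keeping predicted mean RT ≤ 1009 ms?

10

Set 290 + 215·log₂ n ≤ 1009 → log₂ n ≤ (1009 − 290)/215 = 3.3442.
So n ≤ 2^3.3442 = 10.155; the largest integer n is 10.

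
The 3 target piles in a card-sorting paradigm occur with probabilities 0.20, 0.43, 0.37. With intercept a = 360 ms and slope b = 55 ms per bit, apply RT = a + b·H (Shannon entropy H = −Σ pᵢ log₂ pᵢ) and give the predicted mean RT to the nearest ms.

Entropy contributions −pᵢ log₂ pᵢ: 0.4644, 0.5236, 0.5307; sum H = 1.5187 bits.
RT = a + bH = 360 + 55·1.5187 = 443.53 ms.

444 ms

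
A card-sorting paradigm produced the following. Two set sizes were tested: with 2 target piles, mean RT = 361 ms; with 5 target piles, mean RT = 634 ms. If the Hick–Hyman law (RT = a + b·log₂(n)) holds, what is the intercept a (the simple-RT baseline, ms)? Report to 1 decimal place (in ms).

154.5 ms

The slope on a log₂ axis is (634 − 361) / (2.3219 − 1) = 206.517 ms/bit.
a = RT₁ − b·log₂ n₁ = 361 − 206.517 × 1 = 154.483 ms.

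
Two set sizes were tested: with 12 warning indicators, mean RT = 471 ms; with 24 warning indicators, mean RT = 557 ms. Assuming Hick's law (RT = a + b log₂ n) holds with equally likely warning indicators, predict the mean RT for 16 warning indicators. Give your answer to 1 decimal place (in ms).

506.7 ms

RT is linear in log₂ n, so two points fix the line:
  b = (557 − 471) / (log₂ 24 − log₂ 12) = 86 / (4.5850 − 3.5850) = 86.000 ms/bit
  a = 471 − 86.000 × 3.5850 = 162.693 ms
Then RT(16) = 162.693 + 86.000 × log₂ 16 = 162.693 + 86.000 × 4 ≈ 506.693 ms.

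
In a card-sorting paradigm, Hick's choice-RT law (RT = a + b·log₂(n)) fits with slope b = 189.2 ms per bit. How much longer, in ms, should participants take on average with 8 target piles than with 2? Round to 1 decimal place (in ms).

378.4 ms

ΔRT = (a + b log₂ n₂) − (a + b log₂ n₁) = b·(log₂ n₂ − log₂ n₁).
log₂(8) − log₂(2) = log₂(8/2) = log₂(4) = 2.
ΔRT = 189.2 × 2.0000 = 378.400 ms.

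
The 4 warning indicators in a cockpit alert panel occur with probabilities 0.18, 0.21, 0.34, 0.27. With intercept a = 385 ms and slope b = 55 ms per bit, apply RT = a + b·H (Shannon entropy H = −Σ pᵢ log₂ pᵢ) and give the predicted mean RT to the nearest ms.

H = 0.18·log₂(1/0.18) + 0.21·log₂(1/0.21) + 0.34·log₂(1/0.34) + 0.27·log₂(1/0.27) = 1.9573 bits.
RT = 385 + 55 × 1.9573 = 492.65 ms.

493 ms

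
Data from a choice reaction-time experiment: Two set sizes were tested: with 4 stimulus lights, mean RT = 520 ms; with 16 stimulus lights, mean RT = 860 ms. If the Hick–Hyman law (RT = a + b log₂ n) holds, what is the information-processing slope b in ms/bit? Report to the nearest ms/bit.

Slope: b = (860 − 520) / (log₂ 16 − log₂ 4) = 340/2.0000 = 170 ms/bit.

170 ms/bit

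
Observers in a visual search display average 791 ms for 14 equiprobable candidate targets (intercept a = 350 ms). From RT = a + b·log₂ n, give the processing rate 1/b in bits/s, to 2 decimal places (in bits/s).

8.63 bits/s

Choice component = 791 − 350 = 441 ms over log₂(14) = 3.8074 bits.
b = 441 / 3.8074 = 115.828 ms/bit, so 1/b = 8.633 bits/s.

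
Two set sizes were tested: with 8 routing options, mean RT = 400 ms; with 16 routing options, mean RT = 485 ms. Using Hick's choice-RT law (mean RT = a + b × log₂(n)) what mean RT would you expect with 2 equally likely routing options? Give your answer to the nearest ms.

230 ms

With log₂ n on the abscissa the relation is linear; from the two conditions:
  b = (485 − 400) / (log₂ 16 − log₂ 8) = 85 / (4 − 3) = 85 ms/bit
  a = 400 − 85 × 3 = 145 ms
Then RT(2) = 145 + 85 × log₂ 2 = 145 + 85 × 1 ≈ 230.000 ms.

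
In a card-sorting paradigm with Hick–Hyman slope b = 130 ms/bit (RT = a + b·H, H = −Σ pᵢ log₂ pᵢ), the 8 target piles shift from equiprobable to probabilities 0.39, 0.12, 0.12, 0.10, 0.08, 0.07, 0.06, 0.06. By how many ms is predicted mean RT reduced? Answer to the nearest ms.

Equiprobable entropy H₀ = log₂ 8 = 3.0000 bits.
Skewed entropy H = −Σ pᵢ log₂ pᵢ = 2.6433 bits.
ΔRT = b·(H₀ − H) = 130 × 0.3567 = 46.38 ms.

46 ms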